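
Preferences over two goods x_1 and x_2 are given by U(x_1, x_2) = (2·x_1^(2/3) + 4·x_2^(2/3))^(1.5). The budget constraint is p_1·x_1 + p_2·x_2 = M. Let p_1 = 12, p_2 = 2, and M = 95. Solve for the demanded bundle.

x_1* = 0.0274, x_2* = 47.3356

From the CES first-order condition, (1/2)·(x_2/x_1)^(1/3) = p_1/p_2.
Hence x_2/x_1 = (2·p_1/p_2)^(1/(1/3)), i.e. raised to the 3 power.
With the ratio pinned down, the budget gives x_1* = M/(p_1 + p_2·(x_2/x_1)) and x_2* = (x_2/x_1)·x_1*.
Numerically x_2/x_1 = 1728, so x_1* = 95/(12 + 2·1728) = 0.0274 and x_2* = 1728·0.0274 = 47.3356.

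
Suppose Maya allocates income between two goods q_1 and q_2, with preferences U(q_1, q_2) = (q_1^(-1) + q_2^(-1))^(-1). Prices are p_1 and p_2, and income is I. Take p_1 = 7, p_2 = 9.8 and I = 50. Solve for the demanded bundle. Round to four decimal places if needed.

q_1* = 3.2717, q_2* = 2.7651

From the CES first-order condition, (q_2/q_1)^(2) = p_1/p_2.
Solve for the ratio: q_2/q_1 = [p_1/p_2]^(0.5).
With the ratio pinned down, the budget gives q_1* = I/(p_1 + p_2·(q_2/q_1)) and q_2* = (q_2/q_1)·q_1*.
Numerically q_2/q_1 = 0.845154, so q_1* = 50/(7 + 9.8·0.845154) = 3.2717 and q_2* = 0.845154·3.2717 = 2.7651.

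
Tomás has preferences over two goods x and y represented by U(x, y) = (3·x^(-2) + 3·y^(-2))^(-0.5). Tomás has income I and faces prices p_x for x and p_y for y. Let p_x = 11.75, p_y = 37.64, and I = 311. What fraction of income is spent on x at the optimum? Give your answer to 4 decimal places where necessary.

Substitute y = (y/x)·x into the budget: x* = I/(p_x + p_y·(y/x)).
Numerically y/x = 0.678364, so x* = 311/(11.75 + 37.64·0.678364) = 8.3415 and y* = 0.678364·8.3415 = 5.6585.
Expenditure on x: 11.75·8.3415 = 98.0122; share = 0.3152.

share on x = 0.3152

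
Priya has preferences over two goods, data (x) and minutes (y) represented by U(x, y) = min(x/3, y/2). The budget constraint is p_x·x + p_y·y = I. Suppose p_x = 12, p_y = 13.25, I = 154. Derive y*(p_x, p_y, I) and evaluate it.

y* = 4.928

Leontief preferences: the optimum is at the kink where x/3 = y/2, i.e. y = (2/3)·x.
Budget: p_x·x + p_y·(2/3)·x = I, so (3·p_x + 2·p_y)·x = 3·I.
Demand: x*(p_x,p_y,I) = 3·I/(3·p_x + 2·p_y), y* = 2·I/(3·p_x + 2·p_y).
Here 3·12 + 2·13.25 = 62.5, giving y* = 4.928.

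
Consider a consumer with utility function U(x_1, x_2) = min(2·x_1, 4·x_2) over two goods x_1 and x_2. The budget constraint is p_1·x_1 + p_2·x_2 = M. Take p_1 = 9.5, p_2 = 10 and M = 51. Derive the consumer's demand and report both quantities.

With perfect complements, no substitution: consume in ratio x_1:x_2 = 4:2.
Budget: p_1·x_1 + p_2·(1/2)·x_1 = M, so (4·p_1 + 2·p_2)·x_1 = 4·M.
Demand: x_1*(p_1,p_2,M) = 4·M/(4·p_1 + 2·p_2), x_2* = 2·M/(4·p_1 + 2·p_2).
Here 4·9.5 + 2·10 = 58, giving x_1* = 3.5172 and x_2* = 1.7586.

x_1* = 3.5172, x_2* = 1.7586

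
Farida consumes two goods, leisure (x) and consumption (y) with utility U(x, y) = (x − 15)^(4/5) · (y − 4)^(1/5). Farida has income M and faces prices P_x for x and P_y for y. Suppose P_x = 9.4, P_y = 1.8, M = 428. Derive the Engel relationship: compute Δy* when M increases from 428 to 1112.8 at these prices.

Δy* = 76.0889

Let x' = x−15, y' = y−4. MRS = 4·y'/x' = P_x/P_y.
After buying the subsistence bundle (15, 4), a share 0.8 of the remaining income goes to x: x* = 15 + 0.8·(M − 15P_x − 4P_y)/P_x.
Discretionary income = 428 − 15·9.4 − 4·1.8 = 279.8; y* = 4 + 0.2·279.8/1.8 = 35.0889.
At M' = 1112.8: y* = 111.1778. Change: 111.1778 − 35.0889 = 76.0889.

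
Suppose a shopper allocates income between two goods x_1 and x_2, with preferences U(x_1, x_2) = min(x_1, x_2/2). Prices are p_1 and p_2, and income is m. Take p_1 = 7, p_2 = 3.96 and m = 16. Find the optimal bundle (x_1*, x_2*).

With perfect complements, no substitution: consume in ratio x_1:x_2 = 1:2.
Budget: p_1·x_1 + p_2·2·x_1 = m, so (p_1 + 2·p_2)·x_1 = m.
Demand: x_1*(p_1,p_2,m) = m/(p_1 + 2·p_2), x_2* = 2·m/(p_1 + 2·p_2).
Here 7 + 2·3.96 = 14.92, giving x_1* = 1.0724 and x_2* = 2.1448.

x_1* = 1.0724, x_2* = 2.1448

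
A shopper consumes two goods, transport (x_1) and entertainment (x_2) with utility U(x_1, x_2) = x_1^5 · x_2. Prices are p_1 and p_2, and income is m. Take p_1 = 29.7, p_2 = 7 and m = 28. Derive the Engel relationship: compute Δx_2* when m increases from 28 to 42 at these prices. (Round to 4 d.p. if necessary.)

Δx_2* = 0.3333

MU_x_1/MU_x_2 = (5·x_2)/(x_1); tangency sets this equal to p_1/p_2.
So 5·p_2·x_2 = p_1·x_1; combined with the budget, a share 5/6 of income goes to x_1.
Demand: x_1*(p_1,p_2,m) = 5/6·m/p_1 and x_2* = 1/6·m/p_2.
At p_1=29.7, p_2=7, m=28: x_2* = 1/6·28/7 = 0.6667.
At m' = 42: x_2* = 1. Change: 1 − 0.6667 = 0.3333.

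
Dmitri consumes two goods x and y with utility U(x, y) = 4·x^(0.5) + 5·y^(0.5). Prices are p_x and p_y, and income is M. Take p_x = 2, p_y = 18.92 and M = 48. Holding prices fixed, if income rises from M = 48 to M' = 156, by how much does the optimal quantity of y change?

Δy* = 0.8092

From the CES first-order condition, (4/5)·(y/x)^(0.5) = p_x/p_y.
Solve for the ratio: y/x = [(5/4)·p_x/p_y]^(2).
With the ratio pinned down, the budget gives x* = M/(p_x + p_y·(y/x)) and y* = (y/x)·x*.
Numerically y/x = 0.01746, so x* = 48/(2 + 18.92·0.01746) = 20.5979 and y* = 0.01746·20.5979 = 0.3596.
At M' = 156: y* = 1.1688. Change: 1.1688 − 0.3596 = 0.8092.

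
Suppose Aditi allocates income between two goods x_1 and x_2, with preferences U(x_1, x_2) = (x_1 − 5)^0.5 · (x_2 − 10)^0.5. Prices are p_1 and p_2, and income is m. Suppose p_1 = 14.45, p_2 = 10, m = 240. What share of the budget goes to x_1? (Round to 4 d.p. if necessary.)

share on x_1 = 0.4422

Discretionary income = 240 − 5·14.45 − 10·10 = 67.75; x_1* = 5 + 0.5·67.75/14.45 = 7.3443; x_2* = 10 + 0.5·67.75/10 = 13.3875.
Expenditure on x_1: 14.45·7.3443 = 106.125; share = 0.4422.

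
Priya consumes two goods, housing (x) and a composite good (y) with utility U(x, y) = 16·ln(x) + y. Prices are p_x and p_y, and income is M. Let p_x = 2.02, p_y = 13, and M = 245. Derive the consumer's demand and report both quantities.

x* = 102.9703, y* = 2.8462

So x*(p_x,p_y) = 16·p_y/p_x, independent of income; and y* = (M − 16·p_y)/p_y.
At the given prices: x* = 16·13/2.02 = 102.9703, and y* = 2.8462.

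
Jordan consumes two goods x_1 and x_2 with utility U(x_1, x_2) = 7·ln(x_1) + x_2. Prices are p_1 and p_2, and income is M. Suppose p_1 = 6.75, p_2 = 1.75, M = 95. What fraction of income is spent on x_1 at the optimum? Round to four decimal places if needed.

share on x_1 = 0.1289

Set MRS = p_1/p_2: (7/x_1)/1 = p_1/p_2.
So x_1*(p_1,p_2) = 7·p_2/p_1, independent of income; and x_2* = (M − 7·p_2)/p_2.
At the given prices: x_1* = 7·1.75/6.75 = 1.8148, and x_2* = 47.2857.
Expenditure on x_1: 6.75·1.8148 = 12.25; share = 0.1289.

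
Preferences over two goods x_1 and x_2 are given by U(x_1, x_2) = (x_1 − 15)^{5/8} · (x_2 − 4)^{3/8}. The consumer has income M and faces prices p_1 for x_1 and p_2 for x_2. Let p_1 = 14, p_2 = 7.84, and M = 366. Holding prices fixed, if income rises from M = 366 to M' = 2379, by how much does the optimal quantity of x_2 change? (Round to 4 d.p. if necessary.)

Δx_2* = 96.2851

After buying the subsistence bundle (15, 4), a share 0.625 of the remaining income goes to x_1: x_1* = 15 + 0.625·(M − 15p_1 − 4p_2)/p_1.
Discretionary income = 366 − 15·14 − 4·7.84 = 124.64; x_2* = 4 + 0.375·124.64/7.84 = 9.9617.
At M' = 2379: x_2* = 106.2468. Change: 106.2468 − 9.9617 = 96.2851.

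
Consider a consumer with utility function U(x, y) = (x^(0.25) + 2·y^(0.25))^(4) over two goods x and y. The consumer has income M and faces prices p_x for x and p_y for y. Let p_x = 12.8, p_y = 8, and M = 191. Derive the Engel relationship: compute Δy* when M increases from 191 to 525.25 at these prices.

MU_x ∝ x^(-0.75), MU_y ∝ 2·y^(-0.75), so MRS = (1/2)·(y/x)^(0.75) = p_x/p_y.
Hence y/x = (2·p_x/p_y)^(1/(0.75)), i.e. raised to the 4/3 power.
With the ratio pinned down, the budget gives x* = M/(p_x + p_y·(y/x)) and y* = (y/x)·x*.
Numerically y/x = 4.71556, so x* = 191/(12.8 + 8·4.71556) = 3.7803 and y* = 4.71556·3.7803 = 17.8264.
At M' = 525.25: y* = 49.0227. Change: 49.0227 − 17.8264 = 31.1963.

Δy* = 31.1963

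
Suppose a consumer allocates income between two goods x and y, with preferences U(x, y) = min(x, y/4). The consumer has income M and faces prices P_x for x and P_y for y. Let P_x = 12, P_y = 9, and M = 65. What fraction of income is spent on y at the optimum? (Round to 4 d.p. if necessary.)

Demand: x*(P_x,P_y,M) = M/(P_x + 4·P_y), y* = 4·M/(P_x + 4·P_y).
Here 12 + 4·9 = 48, giving x* = 1.3542 and y* = 5.4167.
Expenditure on y: 9·5.4167 = 48.75; share = 0.75.

share on y = 0.75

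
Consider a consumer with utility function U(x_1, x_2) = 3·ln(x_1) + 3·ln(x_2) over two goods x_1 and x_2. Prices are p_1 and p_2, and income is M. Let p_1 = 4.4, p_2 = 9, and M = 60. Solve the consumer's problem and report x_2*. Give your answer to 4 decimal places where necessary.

x_2* = 3.3333

MU_x_1/MU_x_2 = (3·x_2)/(3·x_1); tangency sets this equal to p_1/p_2.
So 3·p_2·x_2 = 3·p_1·x_1; combined with the budget, a share 0.5 of income goes to x_1.
Demand: x_1*(p_1,p_2,M) = 0.5·M/p_1 and x_2* = 0.5·M/p_2.
At p_1=4.4, p_2=9, M=60: x_2* = 0.5·60/9 = 3.3333.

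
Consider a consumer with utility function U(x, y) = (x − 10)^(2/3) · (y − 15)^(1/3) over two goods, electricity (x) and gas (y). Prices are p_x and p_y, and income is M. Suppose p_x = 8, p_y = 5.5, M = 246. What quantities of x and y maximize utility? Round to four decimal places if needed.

x* = 16.9583, y* = 20.0606

Discretionary income = 246 − 10·8 − 15·5.5 = 83.5; x* = 10 + 2/3·83.5/8 = 16.9583; y* = 15 + 1/3·83.5/5.5 = 20.0606.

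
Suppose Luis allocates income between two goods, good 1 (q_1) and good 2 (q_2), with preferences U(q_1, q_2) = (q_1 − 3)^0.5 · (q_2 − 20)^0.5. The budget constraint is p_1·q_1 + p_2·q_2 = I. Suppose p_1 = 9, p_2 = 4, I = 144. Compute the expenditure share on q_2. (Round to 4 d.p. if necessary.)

MRS = (q_2−20)/(q_1−3). Tangency with p_1/p_2 gives q_2−20 = (p_1/p_2)·(q_1−3).
Substituting into the budget: q_1* = 3 + 0.5·(I − 3·p_1 − 20·p_2)/p_1, and q_2* = 20 + 0.5·(…)/p_2.
Discretionary income = 144 − 3·9 − 20·4 = 37; q_1* = 3 + 0.5·37/9 = 5.0556; q_2* = 20 + 0.5·37/4 = 24.625.
Expenditure on q_2: 4·24.625 = 98.5; share = 0.684.

share on q_2 = 0.684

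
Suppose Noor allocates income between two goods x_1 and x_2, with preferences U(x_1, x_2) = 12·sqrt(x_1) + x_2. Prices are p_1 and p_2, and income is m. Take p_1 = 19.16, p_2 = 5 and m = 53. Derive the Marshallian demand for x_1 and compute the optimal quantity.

Utility is quasi-linear in x_2; the FOC for x_1 is 6/√x_1 = p_1/p_2.
Thus x_1* = (6·p_2/p_1)² — independent of m — with the rest of income spent on x_2.
Plugging in: x_1* = (6·5/19.16)² = 2.4516.

x_1* = 2.4516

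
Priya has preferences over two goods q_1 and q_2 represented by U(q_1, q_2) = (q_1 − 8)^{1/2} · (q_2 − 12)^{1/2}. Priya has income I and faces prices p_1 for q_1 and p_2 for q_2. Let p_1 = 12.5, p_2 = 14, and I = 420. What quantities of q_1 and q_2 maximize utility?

q_1* = 14.08, q_2* = 17.4286

Discretionary income = 420 − 8·12.5 − 12·14 = 152; q_1* = 8 + 0.5·152/12.5 = 14.08; q_2* = 12 + 0.5·152/14 = 17.4286.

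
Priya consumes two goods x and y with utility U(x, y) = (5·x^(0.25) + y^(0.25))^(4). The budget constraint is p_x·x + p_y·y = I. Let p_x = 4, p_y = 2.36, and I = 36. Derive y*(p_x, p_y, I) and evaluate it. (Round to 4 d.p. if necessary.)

y* = 1.8669

With the ratio pinned down, the budget gives x* = I/(p_x + p_y·(y/x)) and y* = (y/x)·x*.
Numerically y/x = 0.236358, so x* = 36/(4 + 2.36·0.236358) = 7.8985 and y* = 0.236358·7.8985 = 1.8669.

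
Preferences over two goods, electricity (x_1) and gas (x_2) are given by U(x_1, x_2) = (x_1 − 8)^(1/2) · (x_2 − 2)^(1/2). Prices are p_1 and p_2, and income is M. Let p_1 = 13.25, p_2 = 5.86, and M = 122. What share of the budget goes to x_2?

Substituting into the budget: x_1* = 8 + 0.5·(M − 8·p_1 − 2·p_2)/p_1, and x_2* = 2 + 0.5·(…)/p_2.
Discretionary income = 122 − 8·13.25 − 2·5.86 = 4.28; x_1* = 8 + 0.5·4.28/13.25 = 8.1615; x_2* = 2 + 0.5·4.28/5.86 = 2.3652.
Expenditure on x_2: 5.86·2.3652 = 13.86; share = 0.1136.

share on x_2 = 0.1136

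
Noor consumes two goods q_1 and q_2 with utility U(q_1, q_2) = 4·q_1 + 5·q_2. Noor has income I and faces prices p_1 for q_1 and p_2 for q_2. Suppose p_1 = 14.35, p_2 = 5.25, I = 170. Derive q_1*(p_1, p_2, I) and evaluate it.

Linear utility — the consumer picks whichever good has higher MU/price: 4/14.35 = 0.2787 vs 5/5.25 = 0.9524.
q_2 gives more utility per dollar, so spend all income on q_2: q_2* = I/p_2, q_1* = 0.
Numerically: q_1* = 0, q_2* = 32.381.

q_1* = 0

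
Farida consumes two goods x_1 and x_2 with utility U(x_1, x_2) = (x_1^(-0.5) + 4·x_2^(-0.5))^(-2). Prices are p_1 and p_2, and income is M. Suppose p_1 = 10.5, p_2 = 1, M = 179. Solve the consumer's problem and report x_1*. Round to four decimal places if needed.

From the CES first-order condition, (1/4)·(x_2/x_1)^(1.5) = p_1/p_2.
Solve for the ratio: x_2/x_1 = [4·p_1/p_2]^(2/3).
Substitute x_2 = (x_2/x_1)·x_1 into the budget: x_1* = M/(p_1 + p_2·(x_2/x_1)).
Numerically x_2/x_1 = 12.082761, so x_1* = 179/(10.5 + 1·12.082761) = 7.9264.

x_1* = 7.9264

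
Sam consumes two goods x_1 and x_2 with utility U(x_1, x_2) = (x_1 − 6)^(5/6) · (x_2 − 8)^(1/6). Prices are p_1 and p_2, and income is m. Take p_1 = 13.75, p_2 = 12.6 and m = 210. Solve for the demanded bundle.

x_1* = 7.6182, x_2* = 8.3532

After buying the subsistence bundle (6, 8), a share 5/6 of the remaining income goes to x_1: x_1* = 6 + 5/6·(m − 6p_1 − 8p_2)/p_1.
Discretionary income = 210 − 6·13.75 − 8·12.6 = 26.7; x_1* = 6 + 5/6·26.7/13.75 = 7.6182; x_2* = 8 + 1/6·26.7/12.6 = 8.3532.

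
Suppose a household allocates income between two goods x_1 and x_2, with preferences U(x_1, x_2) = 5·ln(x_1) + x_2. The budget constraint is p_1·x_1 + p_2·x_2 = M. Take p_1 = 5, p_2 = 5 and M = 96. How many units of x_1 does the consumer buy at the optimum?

x_1* = 5

So x_1*(p_1,p_2) = 5·p_2/p_1, independent of income; and x_2* = (M − 5·p_2)/p_2.
At the given prices: x_1* = 5·5/5 = 5.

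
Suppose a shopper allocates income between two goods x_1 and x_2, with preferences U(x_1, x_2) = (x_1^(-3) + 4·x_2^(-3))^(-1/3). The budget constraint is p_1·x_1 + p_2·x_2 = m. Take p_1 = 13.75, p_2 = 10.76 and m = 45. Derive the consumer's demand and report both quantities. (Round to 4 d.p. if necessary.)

MRS = MU_x_1/MU_x_2 = (1/4)·(x_2/x_1)^(4). Set equal to p_1/p_2.
Solve for the ratio: x_2/x_1 = [4·p_1/p_2]^(0.25).
With the ratio pinned down, the budget gives x_1* = m/(p_1 + p_2·(x_2/x_1)) and x_2* = (x_2/x_1)·x_1*.
Numerically x_2/x_1 = 1.503618, so x_1* = 45/(13.75 + 10.76·1.503618) = 1.5036 and x_2* = 1.503618·1.5036 = 2.2608.

x_1* = 1.5036, x_2* = 2.2608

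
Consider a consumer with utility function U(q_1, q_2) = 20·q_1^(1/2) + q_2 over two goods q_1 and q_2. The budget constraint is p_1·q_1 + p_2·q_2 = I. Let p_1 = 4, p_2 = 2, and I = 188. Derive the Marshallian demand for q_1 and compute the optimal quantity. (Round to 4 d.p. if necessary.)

q_1* = 25

Set MRS = p_1/p_2: 10·q_1^(−1/2) = p_1/p_2.
Solve: √q_1 = 10·p_2/p_1, so q_1*(p_1,p_2) = (10·p_2/p_1)², and q_2* = (I − p_1·q_1*)/p_2.
Plugging in: q_1* = (10·2/4)² = 25.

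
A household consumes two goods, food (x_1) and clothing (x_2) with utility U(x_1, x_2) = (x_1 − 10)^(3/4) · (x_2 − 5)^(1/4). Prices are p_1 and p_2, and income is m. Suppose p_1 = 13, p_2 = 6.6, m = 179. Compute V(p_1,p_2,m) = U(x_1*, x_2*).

V = 0.8309

Let x_1' = x_1−10, x_2' = x_2−5. MRS = 3·x_2'/x_1' = p_1/p_2.
Substituting into the budget: x_1* = 10 + 0.75·(m − 10·p_1 − 5·p_2)/p_1, and x_2* = 5 + 0.25·(…)/p_2.
Discretionary income = 179 − 10·13 − 5·6.6 = 16; x_1* = 10 + 0.75·16/13 = 10.9231; x_2* = 5 + 0.25·16/6.6 = 5.6061.
Utility at the optimum: U(10.9231, 5.6061) = 0.8309.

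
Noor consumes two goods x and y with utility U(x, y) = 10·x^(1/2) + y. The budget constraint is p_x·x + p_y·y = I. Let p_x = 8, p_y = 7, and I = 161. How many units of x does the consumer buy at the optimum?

Set MRS = p_x/p_y: 5·x^(−1/2) = p_x/p_y.
Solve: √x = 5·p_y/p_x, so x*(p_x,p_y) = (5·p_y/p_x)², and y* = (I − p_x·x*)/p_y.
Plugging in: x* = (5·7/8)² = 19.1406.

x* = 19.1406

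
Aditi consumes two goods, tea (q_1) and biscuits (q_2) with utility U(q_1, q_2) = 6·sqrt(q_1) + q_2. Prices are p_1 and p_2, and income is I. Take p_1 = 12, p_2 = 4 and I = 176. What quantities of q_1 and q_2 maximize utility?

q_1* = 1, q_2* = 41

Utility is quasi-linear in q_2; the FOC for q_1 is 3/√q_1 = p_1/p_2.
Thus q_1* = (3·p_2/p_1)² — independent of I — with the rest of income spent on q_2.
Plugging in: q_1* = (3·4/12)² = 1, q_2* = 41.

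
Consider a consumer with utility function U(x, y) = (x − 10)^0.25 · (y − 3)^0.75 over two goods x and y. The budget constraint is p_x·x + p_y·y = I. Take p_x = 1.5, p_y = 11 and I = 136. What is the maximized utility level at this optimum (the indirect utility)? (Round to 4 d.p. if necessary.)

MRS = (1/3)·(y−3)/(x−10). Tangency with p_x/p_y gives y−3 = 3·(p_x/p_y)·(x−10).
After buying the subsistence bundle (10, 3), a share 0.25 of the remaining income goes to x: x* = 10 + 0.25·(I − 10p_x − 3p_y)/p_x.
Discretionary income = 136 − 10·1.5 − 3·11 = 88; x* = 10 + 0.25·88/1.5 = 24.6667; y* = 3 + 0.75·88/11 = 9.
Utility at the optimum: U(24.6667, 9) = 7.5023.

V = 7.5023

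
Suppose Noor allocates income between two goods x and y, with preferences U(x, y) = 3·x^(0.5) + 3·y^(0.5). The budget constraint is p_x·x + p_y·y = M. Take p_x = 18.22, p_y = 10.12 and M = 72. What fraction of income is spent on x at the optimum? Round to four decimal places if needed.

From the CES first-order condition, (y/x)^(0.5) = p_x/p_y.
Solve for the ratio: y/x = [p_x/p_y]^(2).
With the ratio pinned down, the budget gives x* = M/(p_x + p_y·(y/x)) and y* = (y/x)·x*.
Numerically y/x = 3.241423, so x* = 72/(18.22 + 10.12·3.241423) = 1.4111 and y* = 3.241423·1.4111 = 4.574.
Expenditure on x: 18.22·1.4111 = 25.7107; share = 0.3571.

share on x = 0.3571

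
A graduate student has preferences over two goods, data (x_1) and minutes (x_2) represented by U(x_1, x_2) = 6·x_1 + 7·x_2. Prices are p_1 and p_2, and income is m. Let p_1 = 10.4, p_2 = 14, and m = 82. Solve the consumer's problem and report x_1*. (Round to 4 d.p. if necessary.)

Linear utility — the consumer picks whichever good has higher MU/price: 6/10.4 = 0.5769 vs 7/14 = 0.5.
x_1 gives more utility per dollar, so spend all income on x_1: x_1* = m/p_1, x_2* = 0.
Numerically: x_1* = 7.8846, x_2* = 0.

x_1* = 7.8846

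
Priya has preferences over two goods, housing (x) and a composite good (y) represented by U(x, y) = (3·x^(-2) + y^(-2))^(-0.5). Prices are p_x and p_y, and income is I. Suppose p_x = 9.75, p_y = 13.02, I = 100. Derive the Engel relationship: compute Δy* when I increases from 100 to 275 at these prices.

With the ratio pinned down, the budget gives x* = I/(p_x + p_y·(y/x)) and y* = (y/x)·x*.
Numerically y/x = 0.629638, so x* = 100/(9.75 + 13.02·0.629638) = 5.5717 and y* = 0.629638·5.5717 = 3.5081.
At I' = 275: y* = 9.6474. Change: 9.6474 − 3.5081 = 6.1393.

Δy* = 6.1393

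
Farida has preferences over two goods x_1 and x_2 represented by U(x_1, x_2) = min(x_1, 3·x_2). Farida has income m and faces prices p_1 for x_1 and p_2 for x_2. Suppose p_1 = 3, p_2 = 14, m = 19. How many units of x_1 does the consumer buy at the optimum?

Leontief preferences: the optimum is at the kink where x_1/3 = x_2/1, i.e. x_2 = (1/3)·x_1.
Budget: p_1·x_1 + p_2·(1/3)·x_1 = m, so (3·p_1 + p_2)·x_1 = 3·m.
Demand: x_1*(p_1,p_2,m) = 3·m/(3·p_1 + p_2), x_2* = m/(3·p_1 + p_2).
Here 3·3 + 14 = 23, giving x_1* = 2.4783.

x_1* = 2.4783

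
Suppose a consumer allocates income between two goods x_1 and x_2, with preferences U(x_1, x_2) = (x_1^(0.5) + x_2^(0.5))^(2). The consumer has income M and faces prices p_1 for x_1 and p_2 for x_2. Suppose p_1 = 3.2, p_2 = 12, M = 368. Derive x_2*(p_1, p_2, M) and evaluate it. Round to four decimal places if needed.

x_2* = 6.4561

Substitute x_2 = (x_2/x_1)·x_1 into the budget: x_1* = M/(p_1 + p_2·(x_2/x_1)).
Numerically x_2/x_1 = 0.071111, so x_1* = 368/(3.2 + 12·0.071111) = 90.7895 and x_2* = 0.071111·90.7895 = 6.4561.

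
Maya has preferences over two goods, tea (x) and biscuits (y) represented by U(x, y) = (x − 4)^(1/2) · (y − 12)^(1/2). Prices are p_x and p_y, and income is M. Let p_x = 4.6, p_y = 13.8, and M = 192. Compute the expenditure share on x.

share on x = 0.1167

After buying the subsistence bundle (4, 12), a share 0.5 of the remaining income goes to x: x* = 4 + 0.5·(M − 4p_x − 12p_y)/p_x.
Discretionary income = 192 − 4·4.6 − 12·13.8 = 8; x* = 4 + 0.5·8/4.6 = 4.8696; y* = 12 + 0.5·8/13.8 = 12.2899.
Expenditure on x: 4.6·4.8696 = 22.4; share = 0.1167.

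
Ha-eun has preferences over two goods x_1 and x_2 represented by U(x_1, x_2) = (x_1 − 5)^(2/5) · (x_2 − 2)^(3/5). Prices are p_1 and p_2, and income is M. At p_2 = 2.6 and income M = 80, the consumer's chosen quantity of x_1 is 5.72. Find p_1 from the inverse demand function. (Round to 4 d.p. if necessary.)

MRS = (2/3)·(x_2−2)/(x_1−5). Tangency with p_1/p_2 gives x_2−2 = (3/2)·(p_1/p_2)·(x_1−5).
Substituting into the budget: x_1* = 5 + 0.4·(M − 5·p_1 − 2·p_2)/p_1, and x_2* = 2 + 0.6·(…)/p_2.
Set x_1* = 5.72 in the demand function and solve for p_1: p_1 = 11.

p_1 = 11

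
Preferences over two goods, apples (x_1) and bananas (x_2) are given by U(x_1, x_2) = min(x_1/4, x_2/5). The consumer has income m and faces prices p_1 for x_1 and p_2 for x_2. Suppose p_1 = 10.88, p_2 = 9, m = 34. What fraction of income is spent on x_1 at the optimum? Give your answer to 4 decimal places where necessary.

share on x_1 = 0.4916

With perfect complements, no substitution: consume in ratio x_1:x_2 = 4:5.
Budget: p_1·x_1 + p_2·(5/4)·x_1 = m, so (4·p_1 + 5·p_2)·x_1 = 4·m.
Demand: x_1*(p_1,p_2,m) = 4·m/(4·p_1 + 5·p_2), x_2* = 5·m/(4·p_1 + 5·p_2).
Here 4·10.88 + 5·9 = 88.52, giving x_1* = 1.5364 and x_2* = 1.9205.
Expenditure on x_1: 10.88·1.5364 = 16.7158; share = 0.4916.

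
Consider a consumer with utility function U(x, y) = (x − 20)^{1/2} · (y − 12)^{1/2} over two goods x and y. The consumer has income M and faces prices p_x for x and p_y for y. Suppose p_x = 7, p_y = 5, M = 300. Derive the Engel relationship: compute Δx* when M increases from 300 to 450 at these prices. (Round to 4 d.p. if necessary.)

This is Cobb-Douglas in (x−20, y−12): tangency gives 0.5·p_y·(y−12) = 0.5·p_x·(x−20).
After buying the subsistence bundle (20, 12), a share 0.5 of the remaining income goes to x: x* = 20 + 0.5·(M − 20p_x − 12p_y)/p_x.
Discretionary income = 300 − 20·7 − 12·5 = 100; x* = 20 + 0.5·100/7 = 27.1429.
At M' = 450: x* = 37.8571. Change: 37.8571 − 27.1429 = 10.7143.

Δx* = 10.7143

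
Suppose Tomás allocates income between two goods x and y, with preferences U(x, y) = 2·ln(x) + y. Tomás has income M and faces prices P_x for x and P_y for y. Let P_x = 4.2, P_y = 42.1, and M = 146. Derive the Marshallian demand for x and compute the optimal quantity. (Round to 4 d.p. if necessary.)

x* = 20.0476

Set MRS = P_x/P_y: (2/x)/1 = P_x/P_y.
So x*(P_x,P_y) = 2·P_y/P_x, independent of income; and y* = (M − 2·P_y)/P_y.
At the given prices: x* = 2·42.1/4.2 = 20.0476.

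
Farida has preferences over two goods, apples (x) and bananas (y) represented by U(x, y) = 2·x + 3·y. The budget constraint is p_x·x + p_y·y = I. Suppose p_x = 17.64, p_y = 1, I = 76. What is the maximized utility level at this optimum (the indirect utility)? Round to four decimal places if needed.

Perfect substitutes: compare marginal utility per dollar. 2/p_x vs 3/p_y → 0.1134 vs 3.
y gives more utility per dollar, so spend all income on y: y* = I/p_y, x* = 0.
Numerically: x* = 0, y* = 76.
Utility at the optimum: U(0, 76) = 228.

V = 228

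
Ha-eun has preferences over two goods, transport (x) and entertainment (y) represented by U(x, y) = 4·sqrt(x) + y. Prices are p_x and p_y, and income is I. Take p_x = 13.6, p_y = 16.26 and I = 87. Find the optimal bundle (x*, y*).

MU_x = 2/√x, MU_y = 1. Tangency: 2/√x = p_x/p_y.
Thus x* = (2·p_y/p_x)² — independent of I — with the rest of income spent on y.
Plugging in: x* = (2·16.26/13.6)² = 5.7177, y* = 0.5682.

x* = 5.7177, y* = 0.5682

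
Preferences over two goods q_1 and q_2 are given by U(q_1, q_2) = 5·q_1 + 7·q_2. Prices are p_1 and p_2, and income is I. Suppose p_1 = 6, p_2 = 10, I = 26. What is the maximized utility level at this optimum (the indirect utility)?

V = 21.6667

Perfect substitutes: compare marginal utility per dollar. 5/p_1 vs 7/p_2 → 0.8333 vs 0.7.
q_1 gives more utility per dollar, so spend all income on q_1: q_1* = I/p_1, q_2* = 0.
Numerically: q_1* = 4.3333, q_2* = 0.
Utility at the optimum: U(4.3333, 0) = 21.6667.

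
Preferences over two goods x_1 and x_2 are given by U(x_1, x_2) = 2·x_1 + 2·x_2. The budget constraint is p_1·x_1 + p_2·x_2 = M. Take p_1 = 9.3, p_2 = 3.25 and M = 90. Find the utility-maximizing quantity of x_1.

x_1* = 0

x_2 gives more utility per dollar, so spend all income on x_2: x_2* = M/p_2, x_1* = 0.
Numerically: x_1* = 0, x_2* = 27.6923.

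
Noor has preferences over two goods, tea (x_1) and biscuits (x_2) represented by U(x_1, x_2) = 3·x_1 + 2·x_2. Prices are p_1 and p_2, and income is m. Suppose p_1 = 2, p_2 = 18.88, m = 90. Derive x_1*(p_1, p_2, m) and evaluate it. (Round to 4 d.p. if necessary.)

Linear utility — the consumer picks whichever good has higher MU/price: 3/2 = 1.5 vs 2/18.88 = 0.1059.
x_1 gives more utility per dollar, so spend all income on x_1: x_1* = m/p_1, x_2* = 0.
Numerically: x_1* = 45, x_2* = 0.

x_1* = 45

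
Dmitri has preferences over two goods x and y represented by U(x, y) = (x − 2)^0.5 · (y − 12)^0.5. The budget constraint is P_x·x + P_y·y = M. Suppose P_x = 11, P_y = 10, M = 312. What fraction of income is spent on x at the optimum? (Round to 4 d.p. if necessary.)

Let x' = x−2, y' = y−12. MRS = y'/x' = P_x/P_y.
After buying the subsistence bundle (2, 12), a share 0.5 of the remaining income goes to x: x* = 2 + 0.5·(M − 2P_x − 12P_y)/P_x.
Discretionary income = 312 − 2·11 − 12·10 = 170; x* = 2 + 0.5·170/11 = 9.7273; y* = 12 + 0.5·170/10 = 20.5.
Expenditure on x: 11·9.7273 = 107; share = 0.3429.

share on x = 0.3429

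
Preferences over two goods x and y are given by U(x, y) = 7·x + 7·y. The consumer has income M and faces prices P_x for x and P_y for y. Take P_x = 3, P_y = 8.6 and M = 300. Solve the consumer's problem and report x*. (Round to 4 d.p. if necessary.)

Linear utility — the consumer picks whichever good has higher MU/price: 7/3 = 2.3333 vs 7/8.6 = 0.814.
x gives more utility per dollar, so spend all income on x: x* = M/P_x, y* = 0.
Numerically: x* = 100, y* = 0.

x* = 100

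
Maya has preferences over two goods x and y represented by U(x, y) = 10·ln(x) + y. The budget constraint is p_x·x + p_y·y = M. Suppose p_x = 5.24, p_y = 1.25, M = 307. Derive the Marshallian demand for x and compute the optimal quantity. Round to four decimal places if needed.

x* = 2.3855

MU_x = 10/x, MU_y = 1. Tangency: 10/x = p_x/p_y.
So x*(p_x,p_y) = 10·p_y/p_x, independent of income; and y* = (M − 10·p_y)/p_y.
At the given prices: x* = 10·1.25/5.24 = 2.3855.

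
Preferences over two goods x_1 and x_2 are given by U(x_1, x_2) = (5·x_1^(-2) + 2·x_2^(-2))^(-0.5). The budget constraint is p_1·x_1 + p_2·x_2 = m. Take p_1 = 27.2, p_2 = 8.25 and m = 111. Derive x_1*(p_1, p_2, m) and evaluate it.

x_1* = 3.0623

From the CES first-order condition, (5/2)·(x_2/x_1)^(3) = p_1/p_2.
Hence x_2/x_1 = ((2/5)·p_1/p_2)^(1/(3)), i.e. raised to the 1/3 power.
Substitute x_2 = (x_2/x_1)·x_1 into the budget: x_1* = m/(p_1 + p_2·(x_2/x_1)).
Numerically x_2/x_1 = 1.096625, so x_1* = 111/(27.2 + 8.25·1.096625) = 3.0623.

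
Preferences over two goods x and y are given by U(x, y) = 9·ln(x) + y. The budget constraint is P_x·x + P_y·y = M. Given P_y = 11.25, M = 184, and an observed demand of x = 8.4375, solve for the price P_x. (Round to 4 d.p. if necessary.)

P_x = 12

MU_x = 9/x, MU_y = 1. Tangency: 9/x = P_x/P_y.
So x*(P_x,P_y) = 9·P_y/P_x, independent of income; and y* = (M − 9·P_y)/P_y.
Set x* = 8.4375 in the demand function and solve for P_x: P_x = 12.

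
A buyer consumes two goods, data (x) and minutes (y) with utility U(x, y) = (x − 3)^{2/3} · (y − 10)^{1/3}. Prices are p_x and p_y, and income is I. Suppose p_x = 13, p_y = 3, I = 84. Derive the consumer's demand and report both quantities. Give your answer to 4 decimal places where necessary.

x* = 3.7692, y* = 11.6667

Discretionary income = 84 − 3·13 − 10·3 = 15; x* = 3 + 2/3·15/13 = 3.7692; y* = 10 + 1/3·15/3 = 11.6667.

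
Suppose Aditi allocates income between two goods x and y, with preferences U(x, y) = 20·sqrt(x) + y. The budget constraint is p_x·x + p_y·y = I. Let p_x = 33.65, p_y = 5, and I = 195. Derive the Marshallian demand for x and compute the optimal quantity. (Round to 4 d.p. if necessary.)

MU_x = 10/√x, MU_y = 1. Tangency: 10/√x = p_x/p_y.
Solve: √x = 10·p_y/p_x, so x*(p_x,p_y) = (10·p_y/p_x)², and y* = (I − p_x·x*)/p_y.
Plugging in: x* = (10·5/33.65)² = 2.2079.

x* = 2.2079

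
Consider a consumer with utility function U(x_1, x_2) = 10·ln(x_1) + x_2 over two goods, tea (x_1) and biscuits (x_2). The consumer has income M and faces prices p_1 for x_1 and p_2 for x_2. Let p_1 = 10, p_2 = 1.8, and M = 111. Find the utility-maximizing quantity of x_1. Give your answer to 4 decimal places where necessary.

x_1* = 1.8

Set MRS = p_1/p_2: (10/x_1)/1 = p_1/p_2.
So x_1*(p_1,p_2) = 10·p_2/p_1, independent of income; and x_2* = (M − 10·p_2)/p_2.
At the given prices: x_1* = 10·1.8/10 = 1.8.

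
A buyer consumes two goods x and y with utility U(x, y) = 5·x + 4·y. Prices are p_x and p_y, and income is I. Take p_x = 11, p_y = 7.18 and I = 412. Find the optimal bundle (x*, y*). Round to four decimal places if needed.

x* = 0, y* = 57.3816

Perfect substitutes: compare marginal utility per dollar. 5/p_x vs 4/p_y → 0.4545 vs 0.5571.
y gives more utility per dollar, so spend all income on y: y* = I/p_y, x* = 0.
Numerically: x* = 0, y* = 57.3816.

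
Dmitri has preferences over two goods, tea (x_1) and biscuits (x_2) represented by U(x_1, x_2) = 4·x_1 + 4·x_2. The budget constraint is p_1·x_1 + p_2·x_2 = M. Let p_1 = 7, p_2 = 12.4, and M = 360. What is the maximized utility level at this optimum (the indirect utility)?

V = 205.7143

Linear utility — the consumer picks whichever good has higher MU/price: 4/7 = 0.5714 vs 4/12.4 = 0.3226.
x_1 gives more utility per dollar, so spend all income on x_1: x_1* = M/p_1, x_2* = 0.
Numerically: x_1* = 51.4286, x_2* = 0.
Utility at the optimum: U(51.4286, 0) = 205.7143.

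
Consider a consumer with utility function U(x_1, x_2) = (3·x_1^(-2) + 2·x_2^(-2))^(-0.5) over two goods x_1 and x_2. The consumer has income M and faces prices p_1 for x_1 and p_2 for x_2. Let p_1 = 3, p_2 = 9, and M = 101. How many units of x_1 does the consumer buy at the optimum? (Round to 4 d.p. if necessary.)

MRS = MU_x_1/MU_x_2 = (3/2)·(x_2/x_1)^(3). Set equal to p_1/p_2.
Hence x_2/x_1 = ((2/3)·p_1/p_2)^(1/(3)), i.e. raised to the 1/3 power.
With the ratio pinned down, the budget gives x_1* = M/(p_1 + p_2·(x_2/x_1)) and x_2* = (x_2/x_1)·x_1*.
Numerically x_2/x_1 = 0.605707, so x_1* = 101/(3 + 9·0.605707) = 11.9507.

x_1* = 11.9507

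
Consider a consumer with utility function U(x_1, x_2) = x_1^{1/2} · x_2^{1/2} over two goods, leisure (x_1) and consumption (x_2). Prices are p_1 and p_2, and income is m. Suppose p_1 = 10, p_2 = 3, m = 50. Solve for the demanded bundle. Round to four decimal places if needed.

MU_x_1/MU_x_2 = (0.5·x_2)/(0.5·x_1); tangency sets this equal to p_1/p_2.
So 0.5·p_2·x_2 = 0.5·p_1·x_1; combined with the budget, a share 0.5 of income goes to x_1.
Demand: x_1*(p_1,p_2,m) = 0.5·m/p_1 and x_2* = 0.5·m/p_2.
At p_1=10, p_2=3, m=50: x_1* = 0.5·50/10 = 2.5, x_2* = 8.3333.

x_1* = 2.5, x_2* = 8.3333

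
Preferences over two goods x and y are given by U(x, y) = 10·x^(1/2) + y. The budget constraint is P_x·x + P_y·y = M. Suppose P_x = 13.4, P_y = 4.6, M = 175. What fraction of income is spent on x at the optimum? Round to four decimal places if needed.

share on x = 0.2256

Utility is quasi-linear in y; the FOC for x is 5/√x = P_x/P_y.
Solve: √x = 5·P_y/P_x, so x*(P_x,P_y) = (5·P_y/P_x)², and y* = (M − P_x·x*)/P_y.
Plugging in: x* = (5·4.6/13.4)² = 2.9461, y* = 29.4614.
Expenditure on x: 13.4·2.9461 = 39.4776; share = 0.2256.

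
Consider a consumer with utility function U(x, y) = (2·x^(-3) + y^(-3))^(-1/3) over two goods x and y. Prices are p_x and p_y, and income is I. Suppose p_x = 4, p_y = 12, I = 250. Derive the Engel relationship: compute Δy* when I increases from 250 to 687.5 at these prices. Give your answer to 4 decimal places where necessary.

Δy* = 23.959

From the CES first-order condition, 2·(y/x)^(4) = p_x/p_y.
Hence y/x = ((1/2)·p_x/p_y)^(1/(4)), i.e. raised to the 0.25 power.
With the ratio pinned down, the budget gives x* = I/(p_x + p_y·(y/x)) and y* = (y/x)·x*.
Numerically y/x = 0.638943, so x* = 250/(4 + 12·0.638943) = 21.4274 and y* = 0.638943·21.4274 = 13.6909.
At I' = 687.5: y* = 37.6499. Change: 37.6499 − 13.6909 = 23.959.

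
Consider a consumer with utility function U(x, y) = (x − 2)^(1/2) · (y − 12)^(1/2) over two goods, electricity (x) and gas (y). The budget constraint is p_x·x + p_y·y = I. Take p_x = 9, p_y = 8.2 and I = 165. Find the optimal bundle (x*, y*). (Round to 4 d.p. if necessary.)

x* = 4.7, y* = 14.9634

This is Cobb-Douglas in (x−2, y−12): tangency gives 0.5·p_y·(y−12) = 0.5·p_x·(x−2).
Substituting into the budget: x* = 2 + 0.5·(I − 2·p_x − 12·p_y)/p_x, and y* = 12 + 0.5·(…)/p_y.
Discretionary income = 165 − 2·9 − 12·8.2 = 48.6; x* = 2 + 0.5·48.6/9 = 4.7; y* = 12 + 0.5·48.6/8.2 = 14.9634.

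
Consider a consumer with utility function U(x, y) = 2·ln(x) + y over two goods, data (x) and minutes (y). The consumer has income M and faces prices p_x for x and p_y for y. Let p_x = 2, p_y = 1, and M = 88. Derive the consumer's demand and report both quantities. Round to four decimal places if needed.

Set MRS = p_x/p_y: (2/x)/1 = p_x/p_y.
So x*(p_x,p_y) = 2·p_y/p_x, independent of income; and y* = (M − 2·p_y)/p_y.
At the given prices: x* = 2·1/2 = 1, and y* = 86.

x* = 1, y* = 86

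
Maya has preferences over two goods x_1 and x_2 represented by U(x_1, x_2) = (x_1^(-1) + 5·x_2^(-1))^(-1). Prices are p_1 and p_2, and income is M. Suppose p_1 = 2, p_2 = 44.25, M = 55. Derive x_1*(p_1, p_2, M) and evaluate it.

With the ratio pinned down, the budget gives x_1* = M/(p_1 + p_2·(x_2/x_1)) and x_2* = (x_2/x_1)·x_1*.
Numerically x_2/x_1 = 0.475383, so x_1* = 55/(2 + 44.25·0.475383) = 2.3876.

x_1* = 2.3876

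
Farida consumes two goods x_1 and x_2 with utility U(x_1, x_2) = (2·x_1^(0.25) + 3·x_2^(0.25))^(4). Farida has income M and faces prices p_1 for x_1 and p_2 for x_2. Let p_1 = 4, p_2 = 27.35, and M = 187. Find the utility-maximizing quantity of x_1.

From the CES first-order condition, (2/3)·(x_2/x_1)^(0.75) = p_1/p_2.
Solve for the ratio: x_2/x_1 = [(3/2)·p_1/p_2]^(4/3).
With the ratio pinned down, the budget gives x_1* = M/(p_1 + p_2·(x_2/x_1)) and x_2* = (x_2/x_1)·x_1*.
Numerically x_2/x_1 = 0.13231, so x_1* = 187/(4 + 27.35·0.13231) = 24.545.

x_1* = 24.545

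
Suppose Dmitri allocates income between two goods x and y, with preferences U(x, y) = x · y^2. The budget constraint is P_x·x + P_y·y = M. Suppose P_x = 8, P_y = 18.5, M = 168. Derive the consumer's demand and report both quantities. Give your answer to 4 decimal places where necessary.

x* = 7, y* = 6.0541

The MRS is (1/2)·y/x. Set MRS = P_x/P_y.
So P_y·y = 2·P_x·x; combined with the budget, a share 1/3 of income goes to x.
Demand: x*(P_x,P_y,M) = 1/3·M/P_x and y* = 2/3·M/P_y.
At P_x=8, P_y=18.5, M=168: x* = 1/3·168/8 = 7, y* = 6.0541.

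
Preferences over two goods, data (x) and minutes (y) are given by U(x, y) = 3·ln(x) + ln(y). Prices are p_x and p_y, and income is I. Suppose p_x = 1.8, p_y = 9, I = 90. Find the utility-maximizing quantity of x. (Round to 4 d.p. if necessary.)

x* = 37.5

MU_x/MU_y = (3·y)/(x); tangency sets this equal to p_x/p_y.
So 3·p_y·y = p_x·x; combined with the budget, a share 0.75 of income goes to x.
Demand: x*(p_x,p_y,I) = 0.75·I/p_x and y* = 0.25·I/p_y.
At p_x=1.8, p_y=9, I=90: x* = 0.75·90/1.8 = 37.5.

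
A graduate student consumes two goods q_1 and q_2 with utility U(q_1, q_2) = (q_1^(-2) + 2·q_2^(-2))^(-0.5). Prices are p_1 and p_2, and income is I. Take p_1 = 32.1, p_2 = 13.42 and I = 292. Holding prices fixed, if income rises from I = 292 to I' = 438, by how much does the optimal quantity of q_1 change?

Numerically q_2/q_1 = 1.684978, so q_1* = 292/(32.1 + 13.42·1.684978) = 5.337.
At I' = 438: q_1* = 8.0055. Change: 8.0055 − 5.337 = 2.6685.

Δq_1* = 2.6685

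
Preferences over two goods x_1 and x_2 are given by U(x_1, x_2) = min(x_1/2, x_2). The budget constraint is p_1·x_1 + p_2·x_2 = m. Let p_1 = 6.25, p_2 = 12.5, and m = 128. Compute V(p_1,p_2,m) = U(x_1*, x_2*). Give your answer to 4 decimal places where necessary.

V = 5.12

With perfect complements, no substitution: consume in ratio x_1:x_2 = 2:1.
Budget: p_1·x_1 + p_2·(1/2)·x_1 = m, so (2·p_1 + p_2)·x_1 = 2·m.
Demand: x_1*(p_1,p_2,m) = 2·m/(2·p_1 + p_2), x_2* = m/(2·p_1 + p_2).
Here 2·6.25 + 12.5 = 25, giving x_1* = 10.24 and x_2* = 5.12.
Utility at the optimum: U(10.24, 5.12) = 5.12.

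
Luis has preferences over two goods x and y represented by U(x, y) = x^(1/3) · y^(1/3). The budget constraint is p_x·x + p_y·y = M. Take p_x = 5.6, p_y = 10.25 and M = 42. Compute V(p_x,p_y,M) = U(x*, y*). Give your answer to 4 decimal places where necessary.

Tangency: MRS = y/x = p_x/p_y.
Rearranging, p_y·y = p_x·x. Substituting into the budget gives p_x·x·(1 + 1) = M.
Demand: x*(p_x,p_y,M) = 0.5·M/p_x and y* = 0.5·M/p_y.
At p_x=5.6, p_y=10.25, M=42: x* = 0.5·42/5.6 = 3.75, y* = 2.0488.
Utility at the optimum: U(3.75, 2.0488) = 1.9732.

V = 1.9732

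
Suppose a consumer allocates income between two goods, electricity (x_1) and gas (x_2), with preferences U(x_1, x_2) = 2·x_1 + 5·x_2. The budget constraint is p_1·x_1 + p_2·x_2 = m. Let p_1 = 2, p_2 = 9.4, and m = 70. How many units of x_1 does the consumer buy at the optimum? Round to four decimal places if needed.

x_1* = 35

Linear utility — the consumer picks whichever good has higher MU/price: 2/2 = 1 vs 5/9.4 = 0.5319.
x_1 gives more utility per dollar, so spend all income on x_1: x_1* = m/p_1, x_2* = 0.
Numerically: x_1* = 35, x_2* = 0.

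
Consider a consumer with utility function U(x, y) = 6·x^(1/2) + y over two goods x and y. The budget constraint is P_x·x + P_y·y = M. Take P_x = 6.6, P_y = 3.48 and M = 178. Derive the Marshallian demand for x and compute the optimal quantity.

x* = 2.5021

Set MRS = P_x/P_y: 3·x^(−1/2) = P_x/P_y.
Solve: √x = 3·P_y/P_x, so x*(P_x,P_y) = (3·P_y/P_x)², and y* = (M − P_x·x*)/P_y.
Plugging in: x* = (3·3.48/6.6)² = 2.5021.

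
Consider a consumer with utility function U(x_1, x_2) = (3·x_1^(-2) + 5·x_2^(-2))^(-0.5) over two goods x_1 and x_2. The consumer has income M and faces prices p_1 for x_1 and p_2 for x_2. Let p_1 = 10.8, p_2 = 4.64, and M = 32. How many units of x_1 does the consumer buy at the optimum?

MU_x_1 ∝ 3·x_1^(-3), MU_x_2 ∝ 5·x_2^(-3), so MRS = (3/5)·(x_2/x_1)^(3) = p_1/p_2.
Solve for the ratio: x_2/x_1 = [(5/3)·p_1/p_2]^(1/3).
With the ratio pinned down, the budget gives x_1* = M/(p_1 + p_2·(x_2/x_1)) and x_2* = (x_2/x_1)·x_1*.
Numerically x_2/x_1 = 1.571272, so x_1* = 32/(10.8 + 4.64·1.571272) = 1.7689.

x_1* = 1.7689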